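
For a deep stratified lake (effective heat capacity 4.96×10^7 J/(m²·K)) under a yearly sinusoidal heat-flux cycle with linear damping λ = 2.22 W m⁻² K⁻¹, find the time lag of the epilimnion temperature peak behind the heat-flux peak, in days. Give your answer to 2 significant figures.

78 days

Areal heat capacity C = 4.96×10^7 J/(m²·K) (given).
ω = 2π / 3.15×10^7 s = 1.99×10^-7 s⁻¹.
Phase lag φ = arctan(Cω/λ) = arctan(9.88/2.22) = 1.35 rad.
Time lag = φ / ω = 1.35 / 1.99×10^-7 = 6.77×10^6 s = 78.4 days.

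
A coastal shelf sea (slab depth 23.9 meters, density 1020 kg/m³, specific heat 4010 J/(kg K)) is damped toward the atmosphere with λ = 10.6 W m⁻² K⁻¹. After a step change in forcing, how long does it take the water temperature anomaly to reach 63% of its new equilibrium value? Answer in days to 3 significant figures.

106 days

Areal heat capacity C = ρ c_p D = 1020 × 4010 × 23.9 = 9.78×10^7 J/(m^2 K).
τ = C / λ = 9.78×10^7 / 10.6 = 9.22×10^6 s.
Fraction reached: 1 − e^(−t/τ) = 0.63 ⇒ t = −τ ln(1 − 0.63) = τ × 0.994.
t = 9.17×10^6 s = 106 days.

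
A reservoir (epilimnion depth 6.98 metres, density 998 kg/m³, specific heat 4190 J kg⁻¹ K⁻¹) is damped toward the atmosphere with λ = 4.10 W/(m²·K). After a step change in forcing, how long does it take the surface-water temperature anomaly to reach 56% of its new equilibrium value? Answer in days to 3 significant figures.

Areal heat capacity C = ρ c_p D = 998 × 4190 × 6.98 = 2.92×10^7 J/(m²·K).
τ = C / λ = 2.92×10^7 / 4.10 = 7.12×10^6 s.
Fraction reached: 1 − e^(−t/τ) = 0.56 ⇒ t = −τ ln(1 − 0.56) = τ × 0.821.
t = 5.84×10^6 s = 67.6 days.

67.6 days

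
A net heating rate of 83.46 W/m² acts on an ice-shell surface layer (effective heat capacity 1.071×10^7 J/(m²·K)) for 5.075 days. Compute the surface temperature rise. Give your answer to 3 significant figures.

Areal heat capacity C = 1.071×10^7 J/(m²·K) (given).
Net heat input Q = F Δt = 83.46 × (5.075 days × 86400 s/day) = 3.66×10^7 J/m².
ΔT = Q / C = 3.66×10^7 / 1.07×10^7 = 3.42 K.

3.42 K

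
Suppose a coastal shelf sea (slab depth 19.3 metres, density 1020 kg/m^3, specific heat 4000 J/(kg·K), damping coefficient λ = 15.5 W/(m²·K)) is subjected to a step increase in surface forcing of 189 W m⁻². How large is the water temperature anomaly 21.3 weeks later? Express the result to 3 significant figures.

Areal heat capacity C = ρ c_p D = 1020 × 4000 × 19.3 = 7.87×10^7 J/(m²·K).
τ = C / λ = 7.87×10^7 / 15.5 = 5.08×10^6 s.
Equilibrium anomaly ΔT_eq = F / λ = 189 / 15.5 = 12.2 K.
t = 21.3 weeks = 1.29×10^7 s, so t/τ = 2.54.
ΔT(t) = ΔT_eq (1 − e^(−t/τ)) = 12.2 × (1 − e^−2.54) = 11.2 K.

11.2 K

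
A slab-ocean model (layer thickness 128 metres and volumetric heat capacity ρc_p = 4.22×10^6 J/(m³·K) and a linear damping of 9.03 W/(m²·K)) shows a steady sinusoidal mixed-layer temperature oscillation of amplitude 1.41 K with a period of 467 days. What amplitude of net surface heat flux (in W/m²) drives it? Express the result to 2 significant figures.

120

Areal heat capacity C = ρc_p × D = 4.22×10^6 × 128 = 5.40×10^8 J/(m²·K).
ω = 2π / 4.03×10^7 s = 1.56×10^-7 s⁻¹.
√((Cω)² + λ²) = √((84.1)² + 9.03²) = 84.6 W/(m²·K).
F₀ = A × √((Cω)²+λ²) = 1.41 × 84.6 = 119 W/m².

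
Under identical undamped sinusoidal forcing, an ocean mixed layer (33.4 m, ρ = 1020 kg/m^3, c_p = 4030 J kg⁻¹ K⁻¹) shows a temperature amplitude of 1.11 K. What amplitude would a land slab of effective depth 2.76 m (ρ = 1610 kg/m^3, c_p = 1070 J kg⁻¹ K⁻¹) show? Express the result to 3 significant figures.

32.1 K

C_ocean = 1.37×10^8 J/(m²·K); C_land = 4.75×10^6 J/(m²·K).
A ∝ 1/C ⇒ A_land = A_ocean × C_ocean/C_land = 1.11 × 28.9 = 32.1 K.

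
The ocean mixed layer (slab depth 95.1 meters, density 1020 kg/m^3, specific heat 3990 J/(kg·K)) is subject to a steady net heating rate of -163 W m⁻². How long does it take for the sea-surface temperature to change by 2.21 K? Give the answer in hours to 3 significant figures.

Areal heat capacity C = ρ c_p D = 1020 × 3990 × 95.1 = 3.87×10^8 J m⁻² K⁻¹.
Time required: Δt = C ΔT / F = 3.87×10^8 × -2.21 / -163 = 5.25×10^6 s.
In hours: 5.25×10^6 s / (3600 s/hour) = 1460 hours.

1460 hours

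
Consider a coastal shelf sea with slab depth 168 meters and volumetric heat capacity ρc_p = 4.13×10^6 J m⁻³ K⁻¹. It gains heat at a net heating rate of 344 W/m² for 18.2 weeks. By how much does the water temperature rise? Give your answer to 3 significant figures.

Areal heat capacity C = ρc_p × D = 4.13×10^6 × 168 = 6.94×10^8 J m⁻² K⁻¹.
Net heat input Q = F Δt = 344 × (18.2 weeks × 6.048×10^5 s/week) = 3.79×10^9 J/m².
ΔT = Q / C = 3.79×10^9 / 6.94×10^8 = 5.46 K.

5.46 K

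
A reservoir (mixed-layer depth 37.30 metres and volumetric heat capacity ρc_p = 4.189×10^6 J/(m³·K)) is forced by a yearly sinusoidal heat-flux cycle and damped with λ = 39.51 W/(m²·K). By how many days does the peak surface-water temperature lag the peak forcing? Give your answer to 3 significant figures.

Areal heat capacity C = ρc_p × D = 4.189×10^6 × 37.30 = 1.56×10^8 J/(m^2 K).
ω = 2π / 3.15×10^7 s = 1.99×10^-7 s⁻¹.
Phase lag φ = arctan(Cω/λ) = arctan(31.1/39.51) = 0.667 rad.
Time lag = φ / ω = 0.667 / 1.99×10^-7 = 3.35×10^6 s = 38.8 days.

38.8 days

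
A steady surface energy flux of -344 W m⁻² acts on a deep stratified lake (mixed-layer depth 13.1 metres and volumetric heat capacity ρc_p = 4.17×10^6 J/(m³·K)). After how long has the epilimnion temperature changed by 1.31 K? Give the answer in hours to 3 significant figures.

57.8 hours

Areal heat capacity C = ρc_p × D = 4.17×10^6 × 13.1 = 5.46×10^7 J/(m²·K).
Time required: Δt = C ΔT / F = 5.46×10^7 × -1.31 / -344 = 2.08×10^5 s.
In hours: 2.08×10^5 s / (3600 s/hour) = 57.8 hours.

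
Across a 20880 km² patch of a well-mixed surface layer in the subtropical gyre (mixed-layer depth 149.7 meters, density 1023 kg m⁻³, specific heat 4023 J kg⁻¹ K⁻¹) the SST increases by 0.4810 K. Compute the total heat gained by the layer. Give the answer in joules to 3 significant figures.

6.19×10^18 J

Areal heat capacity C = ρ c_p D = 1023 × 4023 × 149.7 = 6.16×10^8 J m⁻² K⁻¹.
Heat per unit area: q = C ΔT = 6.16×10^8 × 0.4810 = 2.96×10^8 J/m².
Total heat: Q = q × A = 2.96×10^8 × (20880 × 10⁶ m²) = 6.19×10^18 J.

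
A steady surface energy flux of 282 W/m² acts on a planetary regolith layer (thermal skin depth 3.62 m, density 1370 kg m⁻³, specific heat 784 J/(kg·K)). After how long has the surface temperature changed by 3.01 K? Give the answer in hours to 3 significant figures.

11.5 hours

Areal heat capacity C = ρ c_p D = 1370 × 784 × 3.62 = 3.89×10^6 J/(m²·K).
Time required: Δt = C ΔT / F = 3.89×10^6 × 3.01 / 282 = 41500 s.
In hours: 41500 s / (3600 s/hour) = 11.5 hours.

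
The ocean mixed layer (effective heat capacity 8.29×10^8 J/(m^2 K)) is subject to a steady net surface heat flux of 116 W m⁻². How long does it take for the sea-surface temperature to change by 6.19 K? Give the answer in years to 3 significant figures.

1.40 years

Areal heat capacity C = 8.29×10^8 J/(m^2 K) (given).
Time required: Δt = C ΔT / F = 8.29×10^8 × 6.19 / 116 = 4.42×10^7 s.
In years: 4.42×10^7 s / (3.156×10^7 s/year) = 1.40 years.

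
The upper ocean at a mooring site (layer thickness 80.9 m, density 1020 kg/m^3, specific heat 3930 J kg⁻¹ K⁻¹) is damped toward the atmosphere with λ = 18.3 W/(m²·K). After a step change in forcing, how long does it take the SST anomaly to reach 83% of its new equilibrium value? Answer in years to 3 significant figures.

Areal heat capacity C = ρ c_p D = 1020 × 3930 × 80.9 = 3.24×10^8 J/(m^2 K).
τ = C / λ = 3.24×10^8 / 18.3 = 1.77×10^7 s.
Fraction reached: 1 − e^(−t/τ) = 0.83 ⇒ t = −τ ln(1 − 0.83) = τ × 1.77.
t = 3.14×10^7 s = 0.995 years.

0.995 years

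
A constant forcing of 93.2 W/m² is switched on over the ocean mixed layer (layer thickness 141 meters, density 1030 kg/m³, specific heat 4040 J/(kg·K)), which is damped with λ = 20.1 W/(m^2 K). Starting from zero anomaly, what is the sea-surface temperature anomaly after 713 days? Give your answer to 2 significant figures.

4.1 K

Areal heat capacity C = ρ c_p D = 1030 × 4040 × 141 = 5.87×10^8 J/(m²·K).
τ = C / λ = 5.87×10^8 / 20.1 = 2.92×10^7 s.
Equilibrium anomaly ΔT_eq = F / λ = 93.2 / 20.1 = 4.64 K.
t = 713 days = 6.16×10^7 s, so t/τ = 2.11.
ΔT(t) = ΔT_eq (1 − e^(−t/τ)) = 4.64 × (1 − e^−2.11) = 4.07 K.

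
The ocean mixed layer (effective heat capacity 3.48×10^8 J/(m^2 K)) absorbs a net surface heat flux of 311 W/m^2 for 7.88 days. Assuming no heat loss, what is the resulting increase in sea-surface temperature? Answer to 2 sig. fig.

Areal heat capacity C = 3.48×10^8 J/(m^2 K) (given).
Net heat input Q = F Δt = 311 × (7.88 days × 86400 s/day) = 2.12×10^8 J/m².
ΔT = Q / C = 2.12×10^8 / 3.48×10^8 = 0.608 K.

0.61 K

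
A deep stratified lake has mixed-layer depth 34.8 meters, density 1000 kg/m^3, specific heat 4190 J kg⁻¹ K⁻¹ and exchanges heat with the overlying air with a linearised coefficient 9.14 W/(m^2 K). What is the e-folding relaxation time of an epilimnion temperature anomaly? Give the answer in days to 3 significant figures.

Areal heat capacity C = ρ c_p D = 1000 × 4190 × 34.8 = 1.46×10^8 J/(m^2 K).
Relaxation time τ = C / λ = 1.46×10^8 / 9.14 = 1.60×10^7 s.
In days: 1.60×10^7 s / (86400 s/day) = 185 days.

185 days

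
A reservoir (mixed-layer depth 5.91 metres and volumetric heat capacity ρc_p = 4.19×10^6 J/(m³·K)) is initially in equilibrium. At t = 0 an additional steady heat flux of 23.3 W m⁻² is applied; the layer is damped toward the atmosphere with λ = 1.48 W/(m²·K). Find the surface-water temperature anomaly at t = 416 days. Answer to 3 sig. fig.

13.9 K

Areal heat capacity C = ρc_p × D = 4.19×10^6 × 5.91 = 2.48×10^7 J m⁻² K⁻¹.
τ = C / λ = 2.48×10^7 / 1.48 = 1.67×10^7 s.
Equilibrium anomaly ΔT_eq = F / λ = 23.3 / 1.48 = 15.7 K.
t = 416 days = 3.59×10^7 s, so t/τ = 2.15.
ΔT(t) = ΔT_eq (1 − e^(−t/τ)) = 15.7 × (1 − e^−2.15) = 13.9 K.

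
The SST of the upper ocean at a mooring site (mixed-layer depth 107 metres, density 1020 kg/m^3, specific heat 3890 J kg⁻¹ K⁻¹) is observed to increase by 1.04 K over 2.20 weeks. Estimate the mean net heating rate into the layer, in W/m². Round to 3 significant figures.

Areal heat capacity C = ρ c_p D = 1020 × 3890 × 107 = 4.25×10^8 J m⁻² K⁻¹.
Required heat per unit area: Q = C ΔT = 4.25×10^8 × 1.04 = 4.42×10^8 J/m².
Flux F = Q / Δt = 4.42×10^8 / 1.33×10^6 s = 332 W/m².

332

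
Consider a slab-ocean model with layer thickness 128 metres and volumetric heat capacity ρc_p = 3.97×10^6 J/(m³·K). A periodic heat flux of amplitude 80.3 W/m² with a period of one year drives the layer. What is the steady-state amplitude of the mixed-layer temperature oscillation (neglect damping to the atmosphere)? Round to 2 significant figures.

Areal heat capacity C = ρc_p × D = 3.97×10^6 × 128 = 5.08×10^8 J/(m^2 K).
Angular frequency ω = 2π / T = 2π / 3.15×10^7 s = 1.99×10^-7 s⁻¹.
Cω = 5.08×10^8 × 1.99×10^-7 = 101 W/(m²·K).
Amplitude A = F₀ / (Cω) = 80.3 / 101 = 0.793 K.

0.79 K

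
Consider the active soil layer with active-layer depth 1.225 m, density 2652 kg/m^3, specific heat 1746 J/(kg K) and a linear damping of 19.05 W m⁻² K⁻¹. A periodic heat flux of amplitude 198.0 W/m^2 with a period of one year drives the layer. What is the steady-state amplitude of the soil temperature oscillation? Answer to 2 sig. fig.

10 K

Areal heat capacity C = ρ c_p D = 2652 × 1746 × 1.225 = 5.67×10^6 J/(m^2 K).
Angular frequency ω = 2π / T = 2π / 3.15×10^7 s = 1.99×10^-7 s⁻¹.
√((Cω)² + λ²) = √((1.13)² + 19.05²) = 19.1 W/(m²·K).
Amplitude A = F₀ / √((Cω)²+λ²) = 198.0 / 19.1 = 10.4 K.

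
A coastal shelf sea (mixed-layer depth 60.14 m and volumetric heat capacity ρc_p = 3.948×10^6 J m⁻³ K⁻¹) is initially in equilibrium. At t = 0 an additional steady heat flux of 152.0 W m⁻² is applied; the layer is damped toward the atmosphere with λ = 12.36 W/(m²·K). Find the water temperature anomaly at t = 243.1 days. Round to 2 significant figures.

Areal heat capacity C = ρc_p × D = 3.948×10^6 × 60.14 = 2.37×10^8 J m⁻² K⁻¹.
τ = C / λ = 2.37×10^8 / 12.36 = 1.92×10^7 s.
Equilibrium anomaly ΔT_eq = F / λ = 152.0 / 12.36 = 12.3 K.
t = 243.1 days = 2.10×10^7 s, so t/τ = 1.09.
ΔT(t) = ΔT_eq (1 − e^(−t/τ)) = 12.3 × (1 − e^−1.09) = 8.18 K.

8.2 K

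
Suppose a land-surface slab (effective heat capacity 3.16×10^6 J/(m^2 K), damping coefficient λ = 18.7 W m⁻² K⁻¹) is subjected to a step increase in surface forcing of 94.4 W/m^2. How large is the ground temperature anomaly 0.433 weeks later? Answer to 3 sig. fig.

Areal heat capacity C = 3.16×10^6 J/(m^2 K) (given).
τ = C / λ = 3.16×10^6 / 18.7 = 1.69×10^5 s.
Equilibrium anomaly ΔT_eq = F / λ = 94.4 / 18.7 = 5.05 K.
t = 0.433 weeks = 2.62×10^5 s, so t/τ = 1.55.
ΔT(t) = ΔT_eq (1 − e^(−t/τ)) = 5.05 × (1 − e^−1.55) = 3.98 K.

3.98 K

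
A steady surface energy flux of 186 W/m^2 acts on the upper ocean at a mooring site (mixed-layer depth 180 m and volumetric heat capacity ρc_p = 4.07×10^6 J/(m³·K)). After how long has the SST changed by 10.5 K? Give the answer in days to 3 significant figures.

479 days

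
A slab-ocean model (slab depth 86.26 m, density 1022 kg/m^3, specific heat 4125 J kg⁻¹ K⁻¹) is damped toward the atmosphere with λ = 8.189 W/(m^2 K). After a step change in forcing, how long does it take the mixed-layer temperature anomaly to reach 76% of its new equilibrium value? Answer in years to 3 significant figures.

2.01 years

Areal heat capacity C = ρ c_p D = 1022 × 4125 × 86.26 = 3.64×10^8 J/(m²·K).
τ = C / λ = 3.64×10^8 / 8.189 = 4.44×10^7 s.
Fraction reached: 1 − e^(−t/τ) = 0.76 ⇒ t = −τ ln(1 − 0.76) = τ × 1.43.
t = 6.34×10^7 s = 2.01 years.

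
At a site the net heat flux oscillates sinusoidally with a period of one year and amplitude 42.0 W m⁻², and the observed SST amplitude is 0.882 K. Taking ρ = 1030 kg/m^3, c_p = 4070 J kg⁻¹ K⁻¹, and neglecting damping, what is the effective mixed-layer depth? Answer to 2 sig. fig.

57 m

ω = 2π / 3.15×10^7 s = 1.99×10^-7 s⁻¹.
Required C = F₀ / (A ω) = 42.0 / (0.882 × 1.99×10^-7) = 2.39×10^8 J/(m²·K).
D = C / (ρ c_p) = 2.39×10^8 / (1030 × 4070) = 57.0 m.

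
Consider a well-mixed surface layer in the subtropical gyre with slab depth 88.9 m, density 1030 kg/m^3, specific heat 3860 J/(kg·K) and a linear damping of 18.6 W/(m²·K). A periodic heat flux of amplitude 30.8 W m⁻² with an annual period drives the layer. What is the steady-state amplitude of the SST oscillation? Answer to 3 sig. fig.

Areal heat capacity C = ρ c_p D = 1030 × 3860 × 88.9 = 3.53×10^8 J/(m^2 K).
Angular frequency ω = 2π / T = 2π / 3.15×10^7 s = 1.99×10^-7 s⁻¹.
√((Cω)² + λ²) = √((70.4)² + 18.6²) = 72.8 W/(m²·K).
Amplitude A = F₀ / √((Cω)²+λ²) = 30.8 / 72.8 = 0.423 K.

0.423 K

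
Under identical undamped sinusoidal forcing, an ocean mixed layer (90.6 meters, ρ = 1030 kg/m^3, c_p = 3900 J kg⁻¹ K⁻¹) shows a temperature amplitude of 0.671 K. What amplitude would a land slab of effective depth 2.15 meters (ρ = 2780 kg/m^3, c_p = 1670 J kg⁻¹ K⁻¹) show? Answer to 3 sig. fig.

24.5 K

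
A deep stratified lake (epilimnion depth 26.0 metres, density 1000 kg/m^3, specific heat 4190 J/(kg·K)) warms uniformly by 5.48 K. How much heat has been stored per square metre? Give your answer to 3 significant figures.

5.97×10^8

Areal heat capacity C = ρ c_p D = 1000 × 4190 × 26.0 = 1.09×10^8 J m⁻² K⁻¹.
ΔQ = C ΔT = 1.09×10^8 × 5.48 = 5.97×10^8 J/m².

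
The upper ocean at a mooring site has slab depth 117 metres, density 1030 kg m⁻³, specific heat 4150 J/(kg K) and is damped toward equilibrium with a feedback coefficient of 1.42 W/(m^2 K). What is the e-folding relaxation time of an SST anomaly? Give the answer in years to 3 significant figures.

11.2 years

Areal heat capacity C = ρ c_p D = 1030 × 4150 × 117 = 5.00×10^8 J/(m²·K).
Relaxation time τ = C / λ = 5.00×10^8 / 1.42 = 3.52×10^8 s.
In years: 3.52×10^8 s / (3.156×10^7 s/year) = 11.2 years.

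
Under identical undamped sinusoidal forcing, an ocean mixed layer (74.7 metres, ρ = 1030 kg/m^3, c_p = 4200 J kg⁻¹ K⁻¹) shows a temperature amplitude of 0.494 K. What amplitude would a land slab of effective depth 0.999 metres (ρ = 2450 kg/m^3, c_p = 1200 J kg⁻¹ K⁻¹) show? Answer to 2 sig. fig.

54 K

C_ocean = 3.23×10^8 J/(m²·K); C_land = 2.94×10^6 J/(m²·K).
A ∝ 1/C ⇒ A_land = A_ocean × C_ocean/C_land = 0.494 × 110 = 54.4 K.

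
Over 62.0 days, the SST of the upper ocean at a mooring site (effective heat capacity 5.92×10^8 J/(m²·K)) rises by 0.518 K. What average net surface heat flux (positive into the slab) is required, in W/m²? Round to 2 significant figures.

57

Areal heat capacity C = 5.92×10^8 J/(m²·K) (given).
Required heat per unit area: Q = C ΔT = 5.92×10^8 × 0.518 = 3.07×10^8 J/m².
Flux F = Q / Δt = 3.07×10^8 / 5.36×10^6 s = 57.2 W/m².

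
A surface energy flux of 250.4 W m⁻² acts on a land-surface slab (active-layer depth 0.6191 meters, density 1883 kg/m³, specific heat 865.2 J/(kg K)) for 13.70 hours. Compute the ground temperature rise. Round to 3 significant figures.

Areal heat capacity C = ρ c_p D = 1883 × 865.2 × 0.6191 = 1.01×10^6 J m⁻² K⁻¹.
Net heat input Q = F Δt = 250.4 × (13.70 hours × 3600 s/hour) = 1.23×10^7 J/m².
ΔT = Q / C = 1.23×10^7 / 1.01×10^6 = 12.2 K.

12.2 K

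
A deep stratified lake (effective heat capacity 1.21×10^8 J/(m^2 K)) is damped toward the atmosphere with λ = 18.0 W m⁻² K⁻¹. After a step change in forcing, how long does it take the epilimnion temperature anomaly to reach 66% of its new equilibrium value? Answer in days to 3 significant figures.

83.9 days

Areal heat capacity C = 1.21×10^8 J/(m^2 K) (given).
τ = C / λ = 1.21×10^8 / 18.0 = 6.72×10^6 s.
Fraction reached: 1 − e^(−t/τ) = 0.66 ⇒ t = −τ ln(1 − 0.66) = τ × 1.08.
t = 7.25×10^6 s = 83.9 days.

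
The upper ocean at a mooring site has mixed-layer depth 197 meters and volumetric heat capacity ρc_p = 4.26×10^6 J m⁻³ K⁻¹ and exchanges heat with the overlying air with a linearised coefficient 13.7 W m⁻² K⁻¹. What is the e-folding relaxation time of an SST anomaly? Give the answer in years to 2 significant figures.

1.9 years

Areal heat capacity C = ρc_p × D = 4.26×10^6 × 197 = 8.39×10^8 J m⁻² K⁻¹.
Relaxation time τ = C / λ = 8.39×10^8 / 13.7 = 6.13×10^7 s.
In years: 6.13×10^7 s / (3.156×10^7 s/year) = 1.94 years.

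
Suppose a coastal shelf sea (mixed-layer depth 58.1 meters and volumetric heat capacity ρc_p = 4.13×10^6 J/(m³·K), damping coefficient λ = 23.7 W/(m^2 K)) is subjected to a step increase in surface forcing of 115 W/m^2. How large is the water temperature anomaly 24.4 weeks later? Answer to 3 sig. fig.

Areal heat capacity C = ρc_p × D = 4.13×10^6 × 58.1 = 2.40×10^8 J/(m^2 K).
τ = C / λ = 2.40×10^8 / 23.7 = 1.01×10^7 s.
Equilibrium anomaly ΔT_eq = F / λ = 115 / 23.7 = 4.85 K.
t = 24.4 weeks = 1.48×10^7 s, so t/τ = 1.46.
ΔT(t) = ΔT_eq (1 − e^(−t/τ)) = 4.85 × (1 − e^−1.46) = 3.72 K.

3.72 K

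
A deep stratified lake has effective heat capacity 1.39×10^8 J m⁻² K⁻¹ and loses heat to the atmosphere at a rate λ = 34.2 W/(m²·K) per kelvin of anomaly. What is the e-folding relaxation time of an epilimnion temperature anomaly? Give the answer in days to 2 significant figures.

Areal heat capacity C = 1.39×10^8 J m⁻² K⁻¹ (given).
Relaxation time τ = C / λ = 1.39×10^8 / 34.2 = 4.06×10^6 s.
In days: 4.06×10^6 s / (86400 s/day) = 47.0 days.

47 days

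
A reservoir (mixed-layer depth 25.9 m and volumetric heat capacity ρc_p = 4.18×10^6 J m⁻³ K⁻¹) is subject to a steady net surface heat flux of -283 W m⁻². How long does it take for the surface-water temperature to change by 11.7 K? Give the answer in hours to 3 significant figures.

1240 hours

Areal heat capacity C = ρc_p × D = 4.18×10^6 × 25.9 = 1.08×10^8 J m⁻² K⁻¹.
Time required: Δt = C ΔT / F = 1.08×10^8 × -11.7 / -283 = 4.48×10^6 s.
In hours: 4.48×10^6 s / (3600 s/hour) = 1240 hours.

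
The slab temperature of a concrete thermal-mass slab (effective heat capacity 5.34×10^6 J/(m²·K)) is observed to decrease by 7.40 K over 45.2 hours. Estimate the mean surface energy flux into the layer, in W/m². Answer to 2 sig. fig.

Areal heat capacity C = 5.34×10^6 J/(m²·K) (given).
Required heat per unit area: Q = C ΔT = 5.34×10^6 × -7.40 = -3.95×10^7 J/m².
Flux F = Q / Δt = -3.95×10^7 / 1.63×10^5 s = -243 W/m².

-240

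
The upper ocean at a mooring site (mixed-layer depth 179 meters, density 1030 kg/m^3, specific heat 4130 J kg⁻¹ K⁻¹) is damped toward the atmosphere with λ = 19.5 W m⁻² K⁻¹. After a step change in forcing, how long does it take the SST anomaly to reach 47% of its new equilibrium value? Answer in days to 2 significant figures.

Areal heat capacity C = ρ c_p D = 1030 × 4130 × 179 = 7.61×10^8 J/(m^2 K).
τ = C / λ = 7.61×10^8 / 19.5 = 3.90×10^7 s.
Fraction reached: 1 − e^(−t/τ) = 0.47 ⇒ t = −τ ln(1 − 0.47) = τ × 0.635.
t = 2.48×10^7 s = 287 days.

290 days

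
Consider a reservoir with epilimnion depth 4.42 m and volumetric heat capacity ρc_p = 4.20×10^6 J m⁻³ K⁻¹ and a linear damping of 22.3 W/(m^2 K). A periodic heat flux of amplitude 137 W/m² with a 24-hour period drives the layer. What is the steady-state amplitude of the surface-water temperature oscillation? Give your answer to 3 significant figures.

0.101 K

Areal heat capacity C = ρc_p × D = 4.20×10^6 × 4.42 = 1.86×10^7 J/(m²·K).
Angular frequency ω = 2π / T = 2π / 86400 s = 7.27×10^-5 s⁻¹.
√((Cω)² + λ²) = √((1350)² + 22.3²) = 1350 W/(m²·K).
Amplitude A = F₀ / √((Cω)²+λ²) = 137 / 1350 = 0.101 K.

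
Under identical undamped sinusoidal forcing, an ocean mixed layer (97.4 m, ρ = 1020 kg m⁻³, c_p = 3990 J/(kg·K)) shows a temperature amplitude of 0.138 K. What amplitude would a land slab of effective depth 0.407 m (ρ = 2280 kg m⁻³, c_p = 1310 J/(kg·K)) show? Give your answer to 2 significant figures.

45 K

C_ocean = 3.96×10^8 J/(m²·K); C_land = 1.22×10^6 J/(m²·K).
A ∝ 1/C ⇒ A_land = A_ocean × C_ocean/C_land = 0.138 × 326 = 45.0 K.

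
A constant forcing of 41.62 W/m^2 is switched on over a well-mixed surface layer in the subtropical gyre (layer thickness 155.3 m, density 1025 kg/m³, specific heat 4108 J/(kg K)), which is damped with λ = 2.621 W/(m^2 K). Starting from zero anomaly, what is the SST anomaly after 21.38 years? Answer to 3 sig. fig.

Areal heat capacity C = ρ c_p D = 1025 × 4108 × 155.3 = 6.54×10^8 J/(m²·K).
τ = C / λ = 6.54×10^8 / 2.621 = 2.49×10^8 s.
Equilibrium anomaly ΔT_eq = F / λ = 41.62 / 2.621 = 15.9 K.
t = 21.38 years = 6.75×10^8 s, so t/τ = 2.70.
ΔT(t) = ΔT_eq (1 − e^(−t/τ)) = 15.9 × (1 − e^−2.70) = 14.8 K.

14.8 K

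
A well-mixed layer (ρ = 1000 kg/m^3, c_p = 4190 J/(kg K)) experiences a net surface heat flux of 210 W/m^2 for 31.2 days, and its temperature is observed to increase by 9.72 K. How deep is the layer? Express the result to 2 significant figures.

14 m

Heat input Q = F Δt = 210 × 2.70×10^6 s = 5.66×10^8 J/m².
Required areal heat capacity C = Q / ΔT = 5.82×10^7 J/(m²·K).
Depth D = C / (ρ c_p) = 5.82×10^7 / (1000 × 4190) = 13.9 m.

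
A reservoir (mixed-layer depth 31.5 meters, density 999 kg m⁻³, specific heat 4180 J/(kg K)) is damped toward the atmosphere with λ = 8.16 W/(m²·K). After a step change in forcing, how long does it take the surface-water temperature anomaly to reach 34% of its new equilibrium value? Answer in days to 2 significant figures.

78 days

Areal heat capacity C = ρ c_p D = 999 × 4180 × 31.5 = 1.32×10^8 J/(m²·K).
τ = C / λ = 1.32×10^8 / 8.16 = 1.61×10^7 s.
Fraction reached: 1 − e^(−t/τ) = 0.34 ⇒ t = −τ ln(1 − 0.34) = τ × 0.416.
t = 6.70×10^6 s = 77.5 days.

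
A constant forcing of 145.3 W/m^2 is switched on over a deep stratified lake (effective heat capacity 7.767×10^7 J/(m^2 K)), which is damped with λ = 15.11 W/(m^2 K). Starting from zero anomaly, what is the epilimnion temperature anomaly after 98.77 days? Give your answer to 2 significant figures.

7.8 K

Areal heat capacity C = 7.767×10^7 J/(m^2 K) (given).
τ = C / λ = 7.77×10^7 / 15.11 = 5.14×10^6 s.
Equilibrium anomaly ΔT_eq = F / λ = 145.3 / 15.11 = 9.62 K.
t = 98.77 days = 8.53×10^6 s, so t/τ = 1.66.
ΔT(t) = ΔT_eq (1 − e^(−t/τ)) = 9.62 × (1 − e^−1.66) = 7.79 K.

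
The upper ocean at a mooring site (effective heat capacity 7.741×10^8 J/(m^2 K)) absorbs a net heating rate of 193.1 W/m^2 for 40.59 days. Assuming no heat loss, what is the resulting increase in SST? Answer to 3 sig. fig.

0.875 K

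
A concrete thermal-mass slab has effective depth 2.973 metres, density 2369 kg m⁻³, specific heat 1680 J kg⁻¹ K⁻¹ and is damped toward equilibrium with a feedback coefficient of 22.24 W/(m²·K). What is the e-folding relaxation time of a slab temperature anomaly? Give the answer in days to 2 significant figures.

6.2 days

Areal heat capacity C = ρ c_p D = 2369 × 1680 × 2.973 = 1.18×10^7 J/(m^2 K).
Relaxation time τ = C / λ = 1.18×10^7 / 22.24 = 5.32×10^5 s.
In days: 5.32×10^5 s / (86400 s/day) = 6.16 days.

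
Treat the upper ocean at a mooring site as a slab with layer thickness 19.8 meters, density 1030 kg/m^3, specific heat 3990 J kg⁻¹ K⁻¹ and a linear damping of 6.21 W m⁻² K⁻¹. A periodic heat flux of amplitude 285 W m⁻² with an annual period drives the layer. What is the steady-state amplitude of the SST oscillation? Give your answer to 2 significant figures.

Areal heat capacity C = ρ c_p D = 1030 × 3990 × 19.8 = 8.14×10^7 J m⁻² K⁻¹.
Angular frequency ω = 2π / T = 2π / 3.15×10^7 s = 1.99×10^-7 s⁻¹.
√((Cω)² + λ²) = √((16.2)² + 6.21²) = 17.4 W/(m²·K).
Amplitude A = F₀ / √((Cω)²+λ²) = 285 / 17.4 = 16.4 K.

16 K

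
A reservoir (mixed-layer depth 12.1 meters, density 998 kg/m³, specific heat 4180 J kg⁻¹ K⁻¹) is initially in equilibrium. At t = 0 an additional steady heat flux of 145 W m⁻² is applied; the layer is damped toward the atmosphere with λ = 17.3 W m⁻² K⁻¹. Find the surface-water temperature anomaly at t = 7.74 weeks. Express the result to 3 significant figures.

6.70 K

Areal heat capacity C = ρ c_p D = 998 × 4180 × 12.1 = 5.05×10^7 J/(m^2 K).
τ = C / λ = 5.05×10^7 / 17.3 = 2.92×10^6 s.
Equilibrium anomaly ΔT_eq = F / λ = 145 / 17.3 = 8.38 K.
t = 7.74 weeks = 4.68×10^6 s, so t/τ = 1.60.
ΔT(t) = ΔT_eq (1 − e^(−t/τ)) = 8.38 × (1 − e^−1.60) = 6.70 K.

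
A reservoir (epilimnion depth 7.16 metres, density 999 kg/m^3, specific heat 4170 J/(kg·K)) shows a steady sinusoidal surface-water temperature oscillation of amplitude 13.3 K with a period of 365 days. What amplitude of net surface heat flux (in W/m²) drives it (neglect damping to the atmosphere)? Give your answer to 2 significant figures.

79

Areal heat capacity C = ρ c_p D = 999 × 4170 × 7.16 = 2.98×10^7 J m⁻² K⁻¹.
ω = 2π / 3.15×10^7 s = 1.99×10^-7 s⁻¹.
Cω = 2.98×10^7 × 1.99×10^-7 = 5.94 W/(m²·K).
F₀ = A × Cω = 13.3 × 5.94 = 79.0 W/m².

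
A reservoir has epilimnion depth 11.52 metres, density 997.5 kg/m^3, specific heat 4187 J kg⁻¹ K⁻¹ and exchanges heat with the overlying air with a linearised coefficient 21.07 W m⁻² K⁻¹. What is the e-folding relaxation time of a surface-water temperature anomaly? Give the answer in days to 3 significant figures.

26.4 days

Areal heat capacity C = ρ c_p D = 997.5 × 4187 × 11.52 = 4.81×10^7 J/(m^2 K).
Relaxation time τ = C / λ = 4.81×10^7 / 21.07 = 2.28×10^6 s.
In days: 2.28×10^6 s / (86400 s/day) = 26.4 days.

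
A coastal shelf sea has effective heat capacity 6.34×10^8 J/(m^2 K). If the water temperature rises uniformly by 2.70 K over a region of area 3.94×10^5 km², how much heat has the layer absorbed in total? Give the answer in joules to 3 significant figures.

6.74×10^20 J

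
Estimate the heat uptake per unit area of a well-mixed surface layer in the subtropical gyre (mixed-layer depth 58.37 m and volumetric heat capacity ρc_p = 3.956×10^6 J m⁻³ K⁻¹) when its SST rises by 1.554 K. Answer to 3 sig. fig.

Areal heat capacity C = ρc_p × D = 3.956×10^6 × 58.37 = 2.31×10^8 J m⁻² K⁻¹.
ΔQ = C ΔT = 2.31×10^8 × 1.554 = 3.59×10^8 J/m².

3.59×10^8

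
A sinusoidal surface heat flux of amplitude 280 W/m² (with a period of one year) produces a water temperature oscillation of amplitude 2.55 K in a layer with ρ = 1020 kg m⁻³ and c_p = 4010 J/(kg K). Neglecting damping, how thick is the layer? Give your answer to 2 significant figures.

ω = 2π / 3.15×10^7 s = 1.99×10^-7 s⁻¹.
Required C = F₀ / (A ω) = 280 / (2.55 × 1.99×10^-7) = 5.51×10^8 J/(m²·K).
D = C / (ρ c_p) = 5.51×10^8 / (1020 × 4010) = 135 m.

130 m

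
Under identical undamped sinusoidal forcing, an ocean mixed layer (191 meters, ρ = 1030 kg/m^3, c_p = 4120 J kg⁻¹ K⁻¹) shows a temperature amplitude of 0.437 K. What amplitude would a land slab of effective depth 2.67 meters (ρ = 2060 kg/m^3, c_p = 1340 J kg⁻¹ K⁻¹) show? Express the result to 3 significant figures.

48.1 K

C_ocean = 8.11×10^8 J/(m²·K); C_land = 7.37×10^6 J/(m²·K).
A ∝ 1/C ⇒ A_land = A_ocean × C_ocean/C_land = 0.437 × 110 = 48.1 K.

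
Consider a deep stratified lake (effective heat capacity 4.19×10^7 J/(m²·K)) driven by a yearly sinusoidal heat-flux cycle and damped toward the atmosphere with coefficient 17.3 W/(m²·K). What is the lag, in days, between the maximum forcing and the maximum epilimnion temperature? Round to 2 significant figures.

Areal heat capacity C = 4.19×10^7 J/(m²·K) (given).
ω = 2π / 3.15×10^7 s = 1.99×10^-7 s⁻¹.
Phase lag φ = arctan(Cω/λ) = arctan(8.35/17.3) = 0.450 rad.
Time lag = φ / ω = 0.450 / 1.99×10^-7 = 2.26×10^6 s = 26.1 days.

26 days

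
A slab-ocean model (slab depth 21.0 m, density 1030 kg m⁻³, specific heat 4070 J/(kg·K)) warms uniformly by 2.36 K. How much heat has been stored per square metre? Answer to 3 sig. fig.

2.08×10^8

Areal heat capacity C = ρ c_p D = 1030 × 4070 × 21.0 = 8.80×10^7 J/(m²·K).
ΔQ = C ΔT = 8.80×10^7 × 2.36 = 2.08×10^8 J/m².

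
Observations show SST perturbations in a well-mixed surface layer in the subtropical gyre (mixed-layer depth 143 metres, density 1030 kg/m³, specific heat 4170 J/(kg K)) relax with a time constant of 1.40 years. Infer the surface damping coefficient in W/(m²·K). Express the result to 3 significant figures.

Areal heat capacity C = ρ c_p D = 1030 × 4170 × 143 = 6.14×10^8 J m⁻² K⁻¹.
τ = 1.40 years = 4.42×10^7 s.
λ = C / τ = 6.14×10^8 / 4.42×10^7 = 13.9 W/(m²·K).

13.9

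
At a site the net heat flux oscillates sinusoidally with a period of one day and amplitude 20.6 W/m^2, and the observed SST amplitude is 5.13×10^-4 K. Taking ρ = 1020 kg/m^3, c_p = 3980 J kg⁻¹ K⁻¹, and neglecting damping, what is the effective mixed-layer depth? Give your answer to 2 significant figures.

ω = 2π / 86400 s = 7.27×10^-5 s⁻¹.
Required C = F₀ / (A ω) = 20.6 / (5.13×10^-4 × 7.27×10^-5) = 5.52×10^8 J/(m²·K).
D = C / (ρ c_p) = 5.52×10^8 / (1020 × 3980) = 136 m.

140 m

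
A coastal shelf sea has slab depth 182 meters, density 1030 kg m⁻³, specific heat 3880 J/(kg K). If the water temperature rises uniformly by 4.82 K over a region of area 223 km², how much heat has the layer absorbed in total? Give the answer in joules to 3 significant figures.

7.82×10^17 J

Areal heat capacity C = ρ c_p D = 1030 × 3880 × 182 = 7.27×10^8 J m⁻² K⁻¹.
Heat per unit area: q = C ΔT = 7.27×10^8 × 4.82 = 3.51×10^9 J/m².
Total heat: Q = q × A = 3.51×10^9 × (223 × 10⁶ m²) = 7.82×10^17 J.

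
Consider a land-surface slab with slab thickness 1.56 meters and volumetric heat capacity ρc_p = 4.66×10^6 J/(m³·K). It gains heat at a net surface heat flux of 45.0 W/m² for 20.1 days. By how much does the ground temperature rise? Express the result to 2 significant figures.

11 K

Areal heat capacity C = ρc_p × D = 4.66×10^6 × 1.56 = 7.27×10^6 J/(m^2 K).
Net heat input Q = F Δt = 45.0 × (20.1 days × 86400 s/day) = 7.81×10^7 J/m².
ΔT = Q / C = 7.81×10^7 / 7.27×10^6 = 10.8 K.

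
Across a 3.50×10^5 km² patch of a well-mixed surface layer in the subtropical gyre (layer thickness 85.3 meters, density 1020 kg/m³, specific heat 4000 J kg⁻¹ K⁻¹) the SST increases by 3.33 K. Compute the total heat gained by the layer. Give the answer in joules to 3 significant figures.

4.06×10^20 J

Areal heat capacity C = ρ c_p D = 1020 × 4000 × 85.3 = 3.48×10^8 J/(m²·K).
Heat per unit area: q = C ΔT = 3.48×10^8 × 3.33 = 1.16×10^9 J/m².
Total heat: Q = q × A = 1.16×10^9 × (3.50×10^5 × 10⁶ m²) = 4.06×10^20 J.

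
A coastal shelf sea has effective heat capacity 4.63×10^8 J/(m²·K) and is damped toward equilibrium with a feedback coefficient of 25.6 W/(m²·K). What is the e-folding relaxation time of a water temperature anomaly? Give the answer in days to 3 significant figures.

Areal heat capacity C = 4.63×10^8 J/(m²·K) (given).
Relaxation time τ = C / λ = 4.63×10^8 / 25.6 = 1.81×10^7 s.
In days: 1.81×10^7 s / (86400 s/day) = 209 days.

209 days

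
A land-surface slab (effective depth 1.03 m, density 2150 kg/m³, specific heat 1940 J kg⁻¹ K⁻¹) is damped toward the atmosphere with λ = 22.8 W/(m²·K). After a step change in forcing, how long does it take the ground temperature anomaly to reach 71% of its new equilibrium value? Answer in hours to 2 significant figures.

Areal heat capacity C = ρ c_p D = 2150 × 1940 × 1.03 = 4.30×10^6 J/(m²·K).
τ = C / λ = 4.30×10^6 / 22.8 = 1.88×10^5 s.
Fraction reached: 1 − e^(−t/τ) = 0.71 ⇒ t = −τ ln(1 − 0.71) = τ × 1.24.
t = 2.33×10^5 s = 64.8 hours.

65 hours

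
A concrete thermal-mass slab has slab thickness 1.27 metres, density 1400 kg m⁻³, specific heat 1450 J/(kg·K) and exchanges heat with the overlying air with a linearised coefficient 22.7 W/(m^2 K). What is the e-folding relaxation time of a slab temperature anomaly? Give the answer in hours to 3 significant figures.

31.5 hours

Areal heat capacity C = ρ c_p D = 1400 × 1450 × 1.27 = 2.58×10^6 J/(m^2 K).
Relaxation time τ = C / λ = 2.58×10^6 / 22.7 = 1.14×10^5 s.
In hours: 1.14×10^5 s / (3600 s/hour) = 31.5 hours.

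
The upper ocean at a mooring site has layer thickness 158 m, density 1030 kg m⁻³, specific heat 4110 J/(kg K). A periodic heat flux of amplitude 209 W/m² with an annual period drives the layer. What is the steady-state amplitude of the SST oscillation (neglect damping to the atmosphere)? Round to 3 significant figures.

1.57 K

Areal heat capacity C = ρ c_p D = 1030 × 4110 × 158 = 6.69×10^8 J/(m^2 K).
Angular frequency ω = 2π / T = 2π / 3.15×10^7 s = 1.99×10^-7 s⁻¹.
Cω = 6.69×10^8 × 1.99×10^-7 = 133 W/(m²·K).
Amplitude A = F₀ / (Cω) = 209 / 133 = 1.57 K.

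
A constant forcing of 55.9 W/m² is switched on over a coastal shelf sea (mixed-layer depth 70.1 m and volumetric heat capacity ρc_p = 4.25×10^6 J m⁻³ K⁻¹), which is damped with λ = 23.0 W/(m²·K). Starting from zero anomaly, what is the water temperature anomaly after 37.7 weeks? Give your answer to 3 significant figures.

Areal heat capacity C = ρc_p × D = 4.25×10^6 × 70.1 = 2.98×10^8 J/(m²·K).
τ = C / λ = 2.98×10^8 / 23.0 = 1.30×10^7 s.
Equilibrium anomaly ΔT_eq = F / λ = 55.9 / 23.0 = 2.43 K.
t = 37.7 weeks = 2.28×10^7 s, so t/τ = 1.76.
ΔT(t) = ΔT_eq (1 − e^(−t/τ)) = 2.43 × (1 − e^−1.76) = 2.01 K.

2.01 K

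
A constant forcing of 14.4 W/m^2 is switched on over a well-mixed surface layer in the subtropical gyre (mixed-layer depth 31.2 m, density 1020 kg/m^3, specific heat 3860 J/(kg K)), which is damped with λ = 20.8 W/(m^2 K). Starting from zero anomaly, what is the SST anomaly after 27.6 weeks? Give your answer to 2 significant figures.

0.65 K

Areal heat capacity C = ρ c_p D = 1020 × 3860 × 31.2 = 1.23×10^8 J/(m²·K).
τ = C / λ = 1.23×10^8 / 20.8 = 5.91×10^6 s.
Equilibrium anomaly ΔT_eq = F / λ = 14.4 / 20.8 = 0.692 K.
t = 27.6 weeks = 1.67×10^7 s, so t/τ = 2.83.
ΔT(t) = ΔT_eq (1 − e^(−t/τ)) = 0.692 × (1 − e^−2.83) = 0.651 K.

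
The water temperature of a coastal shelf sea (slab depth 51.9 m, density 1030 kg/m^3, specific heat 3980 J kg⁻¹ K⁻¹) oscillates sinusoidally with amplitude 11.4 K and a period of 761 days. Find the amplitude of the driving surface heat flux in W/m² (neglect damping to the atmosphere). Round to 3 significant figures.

Areal heat capacity C = ρ c_p D = 1030 × 3980 × 51.9 = 2.13×10^8 J m⁻² K⁻¹.
ω = 2π / 6.58×10^7 s = 9.56×10^-8 s⁻¹.
Cω = 2.13×10^8 × 9.56×10^-8 = 20.3 W/(m²·K).
F₀ = A × Cω = 11.4 × 20.3 = 232 W/m².

232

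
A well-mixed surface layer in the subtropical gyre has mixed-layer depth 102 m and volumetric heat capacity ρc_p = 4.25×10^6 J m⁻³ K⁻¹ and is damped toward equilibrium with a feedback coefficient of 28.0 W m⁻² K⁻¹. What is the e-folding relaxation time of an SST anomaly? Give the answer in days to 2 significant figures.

180 days

Areal heat capacity C = ρc_p × D = 4.25×10^6 × 102 = 4.34×10^8 J m⁻² K⁻¹.
Relaxation time τ = C / λ = 4.34×10^8 / 28.0 = 1.55×10^7 s.
In days: 1.55×10^7 s / (86400 s/day) = 179 days.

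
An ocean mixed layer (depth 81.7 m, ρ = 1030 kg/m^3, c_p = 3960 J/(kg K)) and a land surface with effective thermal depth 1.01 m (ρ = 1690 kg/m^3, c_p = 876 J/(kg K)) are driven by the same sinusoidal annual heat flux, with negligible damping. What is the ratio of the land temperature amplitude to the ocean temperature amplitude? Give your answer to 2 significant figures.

220

C_ocean = 1030 × 3960 × 81.7 = 3.33×10^8 J/(m²·K).
C_land = 1690 × 876 × 1.01 = 1.50×10^6 J/(m²·K).
Undamped amplitude ∝ 1/C, so A_land/A_ocean = C_ocean/C_land = 223.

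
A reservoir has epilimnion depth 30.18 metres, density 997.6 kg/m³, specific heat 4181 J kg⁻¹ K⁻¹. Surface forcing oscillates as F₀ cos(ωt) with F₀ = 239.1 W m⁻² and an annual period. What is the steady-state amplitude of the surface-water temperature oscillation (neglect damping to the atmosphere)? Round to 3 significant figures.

9.53 K

Areal heat capacity C = ρ c_p D = 997.6 × 4181 × 30.18 = 1.26×10^8 J/(m²·K).
Angular frequency ω = 2π / T = 2π / 3.15×10^7 s = 1.99×10^-7 s⁻¹.
Cω = 1.26×10^8 × 1.99×10^-7 = 25.1 W/(m²·K).
Amplitude A = F₀ / (Cω) = 239.1 / 25.1 = 9.53 K.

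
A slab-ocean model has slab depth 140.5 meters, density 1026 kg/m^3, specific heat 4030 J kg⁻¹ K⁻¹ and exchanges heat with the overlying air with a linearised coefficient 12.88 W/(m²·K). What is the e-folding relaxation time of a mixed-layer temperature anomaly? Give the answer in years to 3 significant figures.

1.43 years

Areal heat capacity C = ρ c_p D = 1026 × 4030 × 140.5 = 5.81×10^8 J/(m^2 K).
Relaxation time τ = C / λ = 5.81×10^8 / 12.88 = 4.51×10^7 s.
In years: 4.51×10^7 s / (3.156×10^7 s/year) = 1.43 years.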